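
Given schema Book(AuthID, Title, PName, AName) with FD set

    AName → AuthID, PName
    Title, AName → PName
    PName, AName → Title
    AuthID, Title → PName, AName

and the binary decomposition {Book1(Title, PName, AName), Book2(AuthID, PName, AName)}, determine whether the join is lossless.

Yes

Common attributes: Book1 ∩ Book2 = {PName, AName}.
Closure of {PName, AName}: AName → AuthID, PName applies, adding AuthID; PName, AName → Title applies, adding Title. So (PName, AName)⁺ = {AuthID, Title, PName, AName}.
This closure contains every attribute of Book1, so Book1 ∩ Book2 → Book1. The join is lossless.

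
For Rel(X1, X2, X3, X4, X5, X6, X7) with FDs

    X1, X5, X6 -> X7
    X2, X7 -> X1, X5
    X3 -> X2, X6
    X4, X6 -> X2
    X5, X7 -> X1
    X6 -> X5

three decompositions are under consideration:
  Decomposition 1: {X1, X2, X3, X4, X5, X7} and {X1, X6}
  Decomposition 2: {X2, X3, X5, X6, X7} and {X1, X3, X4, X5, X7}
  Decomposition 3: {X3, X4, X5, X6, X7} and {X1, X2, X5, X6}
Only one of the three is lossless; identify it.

Decomposition 1: common = {X1}, closure = {X1} → lossy.
Decomposition 2: common = {X3, X5, X7}, closure = {X1, X2, X3, X5, X6, X7} → lossless.
Decomposition 3: common = {X5, X6}, closure = {X5, X6} → lossy.

Decomposition 2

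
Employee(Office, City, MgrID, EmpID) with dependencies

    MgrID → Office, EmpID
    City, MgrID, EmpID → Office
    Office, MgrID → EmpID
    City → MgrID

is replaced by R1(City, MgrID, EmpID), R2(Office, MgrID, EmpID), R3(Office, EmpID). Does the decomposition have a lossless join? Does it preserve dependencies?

Lossless test (chase): Rows 1 and 2 agree on MgrID; apply MgrID→Office, EmpID and equate their Office, EmpID entries. Row 1 is now all distinguished symbols — the join is lossless.
Dependency preservation: City, MgrID, EmpID → Office is not contained in any single fragment, but the restricted closure of its left-hand side across the fragments still reaches the right-hand side; the remaining FDs each lie inside some fragment. All dependencies are preserved.

lossless and dependency-preserving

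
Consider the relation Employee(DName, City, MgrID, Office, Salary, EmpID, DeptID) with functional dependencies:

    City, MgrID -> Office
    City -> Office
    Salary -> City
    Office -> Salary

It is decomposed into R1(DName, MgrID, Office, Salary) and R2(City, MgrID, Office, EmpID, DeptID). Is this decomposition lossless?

Common attributes: R1 ∩ R2 = {MgrID, Office}.
Closure of {MgrID, Office}: Office → Salary applies, adding Salary; Salary → City applies, adding City. So (MgrID, Office)⁺ = {City, MgrID, Office, Salary}.
The closure contains neither all of R1 = {DName, MgrID, Office, Salary} nor all of R2 = {City, MgrID, Office, EmpID, DeptID}, so the common attributes are not a superkey of either fragment. The join is lossy.

No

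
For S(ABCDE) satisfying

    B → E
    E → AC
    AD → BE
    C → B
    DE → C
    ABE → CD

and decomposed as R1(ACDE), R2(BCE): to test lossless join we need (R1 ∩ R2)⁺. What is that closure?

ABCDE

R1 ∩ R2 = {CE}.
E → AC applies, adding A
C → B applies, adding B
ABE → CD applies, adding D
Closure: {ABCDE}.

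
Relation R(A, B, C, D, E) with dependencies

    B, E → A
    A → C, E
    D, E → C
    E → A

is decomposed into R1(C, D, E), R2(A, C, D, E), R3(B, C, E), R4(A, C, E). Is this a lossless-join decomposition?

Chase test. Columns are A, B, C, D, E; row i has aⱼ where attribute j ∈ Ri, else bᵢⱼ.
Initial tableau (one row per fragment):
  row 1: b11 b12 a3 a4 a5
  row 2: a1 b22 a3 a4 a5
  row 3: b31 a2 a3 b34 a5
  row 4: a1 b42 a3 b44 a5
Rows 1 and 2 agree on E; apply E→A and equate their A entries.
Rows 1 and 3 agree on E; apply E→A and equate their A entries.
No row becomes fully distinguished — the join is lossy.

No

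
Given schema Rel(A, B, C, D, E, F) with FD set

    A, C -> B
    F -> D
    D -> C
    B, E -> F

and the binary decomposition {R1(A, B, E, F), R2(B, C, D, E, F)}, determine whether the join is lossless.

Common attributes: R1 ∩ R2 = {B, E, F}.
Closure of {B, E, F}: F → D applies, adding D; D → C applies, adding C. So (B, E, F)⁺ = {B, C, D, E, F}.
This closure contains every attribute of R2, so R1 ∩ R2 → R2. The join is lossless.

Yes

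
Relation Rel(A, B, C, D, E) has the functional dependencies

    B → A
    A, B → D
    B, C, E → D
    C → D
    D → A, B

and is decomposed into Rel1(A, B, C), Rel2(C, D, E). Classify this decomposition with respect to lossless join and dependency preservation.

lossless but not dependency-preserving

Lossless test: (C)⁺ = {A, B, C, D}, which contains all of one fragment — lossless.
Dependency preservation: the restricted closure of {A, B} across the fragments never reaches {D}, so A, B → D cannot be enforced without a join — not preserved.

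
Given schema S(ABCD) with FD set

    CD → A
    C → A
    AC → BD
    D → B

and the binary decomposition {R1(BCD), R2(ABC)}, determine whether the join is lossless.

Common attributes: R1 ∩ R2 = {BC}.
Closure of {BC}: C → A applies, adding A; AC → BD applies, adding D. So (BC)⁺ = {ABCD}.
This closure contains every attribute of R1, so R1 ∩ R2 → R1. The join is lossless.

Yes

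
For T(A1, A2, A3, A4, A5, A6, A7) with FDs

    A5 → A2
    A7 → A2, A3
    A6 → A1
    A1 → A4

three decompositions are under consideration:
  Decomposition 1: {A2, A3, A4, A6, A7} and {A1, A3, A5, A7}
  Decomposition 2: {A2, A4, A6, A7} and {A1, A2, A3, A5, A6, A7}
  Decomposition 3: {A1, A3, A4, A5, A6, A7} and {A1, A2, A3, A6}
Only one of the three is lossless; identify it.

Decomposition 1: common = {A3, A7}, closure = {A2, A3, A7} → lossy.
Decomposition 2: common = {A2, A6, A7}, closure = {A1, A2, A3, A4, A6, A7} → lossless.
Decomposition 3: common = {A1, A3, A6}, closure = {A1, A3, A4, A6} → lossy.

Decomposition 2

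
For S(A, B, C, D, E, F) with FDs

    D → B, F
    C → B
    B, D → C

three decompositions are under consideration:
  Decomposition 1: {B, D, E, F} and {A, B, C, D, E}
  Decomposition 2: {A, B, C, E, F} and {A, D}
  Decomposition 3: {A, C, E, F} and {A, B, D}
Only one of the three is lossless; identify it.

Decomposition 1

Decomposition 1: common = {B, D, E}, closure = {B, C, D, E, F} → lossless.
Decomposition 2: common = {A}, closure = {A} → lossy.
Decomposition 3: common = {A}, closure = {A} → lossy.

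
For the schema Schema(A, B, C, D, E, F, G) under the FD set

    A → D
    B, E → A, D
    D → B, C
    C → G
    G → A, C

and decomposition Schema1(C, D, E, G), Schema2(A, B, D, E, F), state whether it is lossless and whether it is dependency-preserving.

lossless and dependency-preserving

Lossless test: (D, E)⁺ = {A, B, C, D, E, G}, which contains all of one fragment — lossless.
Dependency preservation: D → B, C; G → A, C are not contained in any single fragment, but the restricted closure of each left-hand side across the fragments still reaches the right-hand side; the remaining FDs each lie inside some fragment. All dependencies are preserved.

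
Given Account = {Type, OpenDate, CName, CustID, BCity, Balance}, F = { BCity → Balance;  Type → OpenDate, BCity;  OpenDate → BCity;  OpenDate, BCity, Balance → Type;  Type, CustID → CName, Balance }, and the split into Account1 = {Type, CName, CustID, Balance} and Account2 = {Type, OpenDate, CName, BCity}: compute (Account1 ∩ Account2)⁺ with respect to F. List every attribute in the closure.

Type, OpenDate, CName, BCity, Balance

Account1 ∩ Account2 = {Type, CName}.
Type → OpenDate, BCity applies, adding OpenDate, BCity
BCity → Balance applies, adding Balance
Closure: {Type, OpenDate, CName, BCity, Balance}.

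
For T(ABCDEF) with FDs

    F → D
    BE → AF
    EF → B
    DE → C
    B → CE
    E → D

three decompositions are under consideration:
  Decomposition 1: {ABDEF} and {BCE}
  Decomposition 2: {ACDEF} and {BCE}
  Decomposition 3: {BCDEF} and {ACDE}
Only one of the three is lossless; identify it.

Decomposition 1: common = {BE}, closure = {ABCDEF} → lossless.
Decomposition 2: common = {CE}, closure = {CDE} → lossy.
Decomposition 3: common = {CDE}, closure = {CDE} → lossy.

Decomposition 1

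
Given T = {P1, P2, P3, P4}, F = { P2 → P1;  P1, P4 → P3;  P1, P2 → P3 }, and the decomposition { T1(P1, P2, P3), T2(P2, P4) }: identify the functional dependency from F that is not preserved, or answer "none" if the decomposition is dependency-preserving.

P1, P4 → P3

Check P1, P4 → P3: no single fragment contains all of {P1, P3, P4}, and the restricted closure of {P1, P4} across the fragments never reaches {P3}.
P2 → P1 is preserved.
P1, P2 → P3 is preserved.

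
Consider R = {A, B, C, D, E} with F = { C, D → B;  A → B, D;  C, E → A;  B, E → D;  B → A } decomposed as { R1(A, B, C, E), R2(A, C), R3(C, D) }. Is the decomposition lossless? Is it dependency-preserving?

Lossless test (chase): Rows 1 and 2 agree on A; apply A→B, D and equate their B, D entries. No row becomes fully distinguished — the join is lossy.
Dependency preservation: the restricted closure of {C, D} across the fragments never reaches {B}, so C, D → B cannot be enforced without a join — not preserved.

lossy and not dependency-preserving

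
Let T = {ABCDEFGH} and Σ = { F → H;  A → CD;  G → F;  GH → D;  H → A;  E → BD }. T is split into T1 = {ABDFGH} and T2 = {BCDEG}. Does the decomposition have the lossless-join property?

Yes

Common attributes: T1 ∩ T2 = {BDG}.
Closure of {BDG}: G → F applies, adding F; F → H applies, adding H; H → A applies, adding A; A → CD applies, adding C. So (BDG)⁺ = {ABCDFGH}.
This closure contains every attribute of T1, so T1 ∩ T2 → T1. The join is lossless.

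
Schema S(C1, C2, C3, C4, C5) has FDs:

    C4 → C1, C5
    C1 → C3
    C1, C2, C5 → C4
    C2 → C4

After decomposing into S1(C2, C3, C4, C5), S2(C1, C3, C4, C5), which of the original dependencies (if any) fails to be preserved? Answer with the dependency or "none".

none

C4 → C1, C5 lies within S2.
C1 → C3 lies within S2.
C1, C2, C5 → C4: restricted closure across fragments reaches C4.
C2 → C4 lies within S1.
Every dependency is enforceable on the fragments, so the decomposition is dependency-preserving.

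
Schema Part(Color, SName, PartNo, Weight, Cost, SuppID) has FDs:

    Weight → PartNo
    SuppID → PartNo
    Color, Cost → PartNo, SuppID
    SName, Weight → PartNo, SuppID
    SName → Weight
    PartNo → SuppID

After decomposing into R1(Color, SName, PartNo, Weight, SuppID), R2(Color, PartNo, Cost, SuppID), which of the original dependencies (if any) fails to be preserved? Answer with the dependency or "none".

Weight → PartNo lies within R1.
SuppID → PartNo lies within R1.
Color, Cost → PartNo, SuppID lies within R2.
SName, Weight → PartNo, SuppID lies within R1.
SName → Weight lies within R1.
PartNo → SuppID lies within R1.
Every dependency is enforceable on the fragments, so the decomposition is dependency-preserving.

none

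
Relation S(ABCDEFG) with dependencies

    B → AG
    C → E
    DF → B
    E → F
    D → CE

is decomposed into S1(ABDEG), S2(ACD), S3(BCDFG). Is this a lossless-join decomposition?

Chase test. Columns are ABCDEFG; row i has aⱼ where attribute j ∈ Si, else bᵢⱼ.
Initial tableau (one row per fragment):
  row 1: a1 a2 b13 a4 a5 b16 a7
  row 2: a1 b22 a3 a4 b25 b26 b27
  row 3: b31 a2 a3 a4 b35 a6 a7
Rows 1 and 3 agree on B; apply B→AG and equate their AG entries.
Rows 2 and 3 agree on C; apply C→E and equate their E entries.
Rows 2 and 3 agree on E; apply E→F and equate their F entries.
Rows 1 and 2 agree on D; apply D→CE and equate their CE entries.
Rows 2 and 3 agree on DF; apply DF→B and equate their B entries.
Rows 1 and 2 agree on E; apply E→F and equate their F entries.
Rows 1 and 2 agree on B; apply B→AG and equate their AG entries.
Row 1 is now all distinguished symbols — the join is lossless.

Yes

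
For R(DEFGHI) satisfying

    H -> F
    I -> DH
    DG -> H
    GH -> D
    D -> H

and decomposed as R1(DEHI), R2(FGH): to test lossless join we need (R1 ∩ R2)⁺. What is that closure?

R1 ∩ R2 = {H}.
H → F applies, adding F
Closure: {FH}.

FH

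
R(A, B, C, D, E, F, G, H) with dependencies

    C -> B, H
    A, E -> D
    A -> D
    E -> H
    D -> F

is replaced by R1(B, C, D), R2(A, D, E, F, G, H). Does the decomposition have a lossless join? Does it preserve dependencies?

Lossless test: (D)⁺ = {D, F}, which is a superkey of neither fragment — lossy.
Dependency preservation: the restricted closure of {C} across the fragments never reaches {B, H}, so C → B, H cannot be enforced without a join — not preserved.

lossy and not dependency-preserving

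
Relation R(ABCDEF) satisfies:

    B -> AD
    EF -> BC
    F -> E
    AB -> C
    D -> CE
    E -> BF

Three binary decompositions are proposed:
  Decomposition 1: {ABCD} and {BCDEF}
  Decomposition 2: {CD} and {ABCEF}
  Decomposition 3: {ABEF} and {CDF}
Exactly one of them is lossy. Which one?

Decomposition 2

Decomposition 1: common = {BCD}, closure = {ABCDEF} → lossless.
Decomposition 2: common = {C}, closure = {C} → lossy.
Decomposition 3: common = {F}, closure = {ABCDEF} → lossless.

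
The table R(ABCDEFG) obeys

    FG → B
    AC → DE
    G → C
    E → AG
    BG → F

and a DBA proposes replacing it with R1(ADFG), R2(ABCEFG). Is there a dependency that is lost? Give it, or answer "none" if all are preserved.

none

FG → B lies within R2.
AC → DE: restricted closure across fragments reaches DE.
G → C lies within R2.
E → AG lies within R2.
BG → F lies within R2.
Every dependency is enforceable on the fragments, so the decomposition is dependency-preserving.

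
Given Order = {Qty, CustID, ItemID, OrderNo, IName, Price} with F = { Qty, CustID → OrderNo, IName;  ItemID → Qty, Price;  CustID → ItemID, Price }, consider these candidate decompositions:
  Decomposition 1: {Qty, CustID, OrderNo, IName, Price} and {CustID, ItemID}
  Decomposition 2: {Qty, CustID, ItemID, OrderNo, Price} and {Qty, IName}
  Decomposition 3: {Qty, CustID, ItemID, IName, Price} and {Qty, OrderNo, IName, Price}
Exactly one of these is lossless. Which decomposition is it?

Decomposition 1

Decomposition 1: common = {CustID}, closure = {Qty, CustID, ItemID, OrderNo, IName, Price} → lossless.
Decomposition 2: common = {Qty}, closure = {Qty} → lossy.
Decomposition 3: common = {Qty, IName, Price}, closure = {Qty, IName, Price} → lossy.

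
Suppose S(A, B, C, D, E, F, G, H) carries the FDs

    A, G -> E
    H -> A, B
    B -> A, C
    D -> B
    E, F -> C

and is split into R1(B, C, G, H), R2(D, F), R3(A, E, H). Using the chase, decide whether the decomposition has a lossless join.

No

Chase test. Columns are A, B, C, D, E, F, G, H; row i has aⱼ where attribute j ∈ Ri, else bᵢⱼ.
Initial tableau (one row per fragment):
  row 1: b11 a2 a3 b14 b15 b16 a7 a8
  row 2: b21 b22 b23 a4 b25 a6 b27 b28
  row 3: a1 b32 b33 b34 a5 b36 b37 a8
Rows 1 and 3 agree on H; apply H→A, B and equate their A, B entries.
Rows 1 and 3 agree on B; apply B→A, C and equate their A, C entries.
No row becomes fully distinguished — the join is lossy.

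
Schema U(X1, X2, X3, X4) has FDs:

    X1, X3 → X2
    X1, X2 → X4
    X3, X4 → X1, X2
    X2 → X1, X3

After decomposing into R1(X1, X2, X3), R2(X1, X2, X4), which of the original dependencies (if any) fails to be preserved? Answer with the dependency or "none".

X3, X4 → X1, X2

Check X3, X4 → X1, X2: no single fragment contains all of {X1, X2, X3, X4}, and the restricted closure of {X3, X4} across the fragments never reaches {X1, X2}.
X1, X3 → X2 is preserved.
X1, X2 → X4 is preserved.
X2 → X1, X3 is preserved.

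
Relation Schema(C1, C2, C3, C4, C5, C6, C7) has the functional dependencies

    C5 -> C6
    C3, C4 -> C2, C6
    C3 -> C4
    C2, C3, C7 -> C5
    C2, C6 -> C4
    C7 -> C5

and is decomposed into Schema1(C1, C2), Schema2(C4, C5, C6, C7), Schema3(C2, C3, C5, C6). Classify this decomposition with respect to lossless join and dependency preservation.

Lossless test (chase): applying each FD to every pair of rows produces no changes in the tableau, so no row becomes fully distinguished — the join is lossy.
Dependency preservation: the restricted closure of {C3} across the fragments never reaches {C4}, so C3 → C4 cannot be enforced without a join — not preserved.

lossy and not dependency-preserving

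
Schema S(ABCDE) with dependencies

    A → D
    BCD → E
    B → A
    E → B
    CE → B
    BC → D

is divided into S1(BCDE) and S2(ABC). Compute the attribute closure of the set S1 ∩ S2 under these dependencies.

S1 ∩ S2 = {BC}.
B → A applies, adding A
BC → D applies, adding D
BCD → E applies, adding E
Closure: {ABCDE}.

ABCDE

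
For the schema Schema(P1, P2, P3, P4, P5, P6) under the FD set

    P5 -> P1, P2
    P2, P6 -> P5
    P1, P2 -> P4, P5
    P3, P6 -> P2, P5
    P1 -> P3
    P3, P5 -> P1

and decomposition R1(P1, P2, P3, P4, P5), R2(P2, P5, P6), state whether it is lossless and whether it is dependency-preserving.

lossless but not dependency-preserving

Lossless test: (P2, P5)⁺ = {P1, P2, P3, P4, P5}, which contains all of one fragment — lossless.
Dependency preservation: the restricted closure of {P3, P6} across the fragments never reaches {P2, P5}, so P3, P6 → P2, P5 cannot be enforced without a join — not preserved.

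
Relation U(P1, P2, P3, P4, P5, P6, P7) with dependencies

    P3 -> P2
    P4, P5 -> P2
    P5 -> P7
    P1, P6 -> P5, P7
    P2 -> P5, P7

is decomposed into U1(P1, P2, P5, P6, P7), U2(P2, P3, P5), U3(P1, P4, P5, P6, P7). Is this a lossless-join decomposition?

Chase test. Columns are P1, P2, P3, P4, P5, P6, P7; row i has aⱼ where attribute j ∈ Ui, else bᵢⱼ.
Initial tableau (one row per fragment):
  row 1: a1 a2 b13 b14 a5 a6 a7
  row 2: b21 a2 a3 b24 a5 b26 b27
  row 3: a1 b32 b33 a4 a5 a6 a7
Rows 1 and 2 agree on P5; apply P5→P7 and equate their P7 entries.
No row becomes fully distinguished — the join is lossy.

No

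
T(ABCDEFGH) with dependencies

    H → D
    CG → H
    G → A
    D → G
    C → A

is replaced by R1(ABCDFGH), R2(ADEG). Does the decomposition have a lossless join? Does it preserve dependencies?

Lossless test: (ADG)⁺ = {ADG}, which is a superkey of neither fragment — lossy.
Dependency preservation: every FD's attributes lie within a single fragment, so each can be enforced locally — preserved.

lossy but dependency-preserving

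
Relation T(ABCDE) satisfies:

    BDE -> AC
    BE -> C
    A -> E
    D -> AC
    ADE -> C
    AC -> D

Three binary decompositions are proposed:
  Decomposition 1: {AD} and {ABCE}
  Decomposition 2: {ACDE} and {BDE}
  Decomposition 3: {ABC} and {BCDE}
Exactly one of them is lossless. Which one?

Decomposition 2

Decomposition 1: common = {A}, closure = {AE} → lossy.
Decomposition 2: common = {DE}, closure = {ACDE} → lossless.
Decomposition 3: common = {BC}, closure = {BC} → lossy.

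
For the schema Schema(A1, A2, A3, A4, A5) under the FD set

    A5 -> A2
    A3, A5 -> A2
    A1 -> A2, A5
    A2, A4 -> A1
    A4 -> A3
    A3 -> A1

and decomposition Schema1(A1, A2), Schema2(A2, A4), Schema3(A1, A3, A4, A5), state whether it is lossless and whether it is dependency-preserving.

lossless but not dependency-preserving

Lossless test (chase): Rows 1 and 3 agree on A1; apply A1→A2, A5 and equate their A2, A5 entries. Rows 2 and 3 agree on A2, A4; apply A2, A4→A1 and equate their A1 entries. Rows 2 and 3 agree on A4; apply A4→A3 and equate their A3 entries. Rows 1 and 2 agree on A1; apply A1→A2, A5 and equate their A2, A5 entries. Row 2 is now all distinguished symbols — the join is lossless.
Dependency preservation: the restricted closure of {A5} across the fragments never reaches {A2}, so A5 → A2 cannot be enforced without a join — not preserved.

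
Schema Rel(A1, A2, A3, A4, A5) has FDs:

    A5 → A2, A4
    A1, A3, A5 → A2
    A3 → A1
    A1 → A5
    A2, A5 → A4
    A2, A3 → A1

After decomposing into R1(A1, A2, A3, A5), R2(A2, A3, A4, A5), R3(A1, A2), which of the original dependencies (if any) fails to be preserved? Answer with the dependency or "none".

none

A5 → A2, A4 lies within R2.
A1, A3, A5 → A2 lies within R1.
A3 → A1 lies within R1.
A1 → A5 lies within R1.
A2, A5 → A4 lies within R2.
A2, A3 → A1 lies within R1.
Every dependency is enforceable on the fragments, so the decomposition is dependency-preserving.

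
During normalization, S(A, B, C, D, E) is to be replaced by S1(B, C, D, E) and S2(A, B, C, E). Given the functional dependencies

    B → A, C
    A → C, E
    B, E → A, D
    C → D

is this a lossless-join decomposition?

Yes

Common attributes: S1 ∩ S2 = {B, C, E}.
Closure of {B, C, E}: B → A, C applies, adding A; B, E → A, D applies, adding D. So (B, C, E)⁺ = {A, B, C, D, E}.
This closure contains every attribute of S1, so S1 ∩ S2 → S1. The join is lossless.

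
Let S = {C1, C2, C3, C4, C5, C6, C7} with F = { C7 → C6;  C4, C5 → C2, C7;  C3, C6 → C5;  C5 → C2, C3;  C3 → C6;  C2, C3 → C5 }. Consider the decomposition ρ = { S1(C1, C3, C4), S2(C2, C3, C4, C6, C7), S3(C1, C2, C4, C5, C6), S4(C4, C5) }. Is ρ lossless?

No

Chase test. Columns are C1, C2, C3, C4, C5, C6, C7; row i has aⱼ where attribute j ∈ Si, else bᵢⱼ.
Initial tableau (one row per fragment):
  row 1: a1 b12 a3 a4 b15 b16 b17
  row 2: b21 a2 a3 a4 b25 a6 a7
  row 3: a1 a2 b33 a4 a5 a6 b37
  row 4: b41 b42 b43 a4 a5 b46 b47
Rows 3 and 4 agree on C4, C5; apply C4, C5→C2, C7 and equate their C2, C7 entries.
Rows 3 and 4 agree on C5; apply C5→C2, C3 and equate their C2, C3 entries.
Rows 1 and 2 agree on C3; apply C3→C6 and equate their C6 entries.
Rows 3 and 4 agree on C3; apply C3→C6 and equate their C6 entries.
Rows 1 and 2 agree on C3, C6; apply C3, C6→C5 and equate their C5 entries.
Rows 1 and 2 agree on C5; apply C5→C2, C3 and equate their C2, C3 entries.
Rows 1 and 2 agree on C4, C5; apply C4, C5→C2, C7 and equate their C2, C7 entries.
No row becomes fully distinguished — the join is lossy.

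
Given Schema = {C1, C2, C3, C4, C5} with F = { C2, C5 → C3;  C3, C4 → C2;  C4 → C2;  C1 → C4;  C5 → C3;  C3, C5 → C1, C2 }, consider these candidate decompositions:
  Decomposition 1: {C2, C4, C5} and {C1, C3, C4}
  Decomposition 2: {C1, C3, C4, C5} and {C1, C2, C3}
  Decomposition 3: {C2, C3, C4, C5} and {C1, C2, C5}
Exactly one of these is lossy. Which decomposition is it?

Decomposition 1

Decomposition 1: common = {C4}, closure = {C2, C4} → lossy.
Decomposition 2: common = {C1, C3}, closure = {C1, C2, C3, C4} → lossless.
Decomposition 3: common = {C2, C5}, closure = {C1, C2, C3, C4, C5} → lossless.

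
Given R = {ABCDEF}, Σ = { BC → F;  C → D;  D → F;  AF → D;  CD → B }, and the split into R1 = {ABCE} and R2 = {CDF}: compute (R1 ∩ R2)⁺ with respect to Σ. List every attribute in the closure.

R1 ∩ R2 = {C}.
C → D applies, adding D
D → F applies, adding F
CD → B applies, adding B
Closure: {BCDF}.

BCDF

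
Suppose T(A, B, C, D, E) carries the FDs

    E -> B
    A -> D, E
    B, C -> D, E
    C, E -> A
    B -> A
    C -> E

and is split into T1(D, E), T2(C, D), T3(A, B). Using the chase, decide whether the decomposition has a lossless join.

No

Chase test. Columns are A, B, C, D, E; row i has aⱼ where attribute j ∈ Ti, else bᵢⱼ.
Initial tableau (one row per fragment):
  row 1: b11 b12 b13 a4 a5
  row 2: b21 b22 a3 a4 b25
  row 3: a1 a2 b33 b34 b35
No row becomes fully distinguished — the join is lossy.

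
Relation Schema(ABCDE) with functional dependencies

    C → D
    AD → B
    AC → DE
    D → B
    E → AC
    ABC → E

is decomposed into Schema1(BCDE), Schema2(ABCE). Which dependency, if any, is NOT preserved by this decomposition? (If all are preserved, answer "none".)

C → D lies within Schema1.
AD → B: restricted closure across fragments reaches B.
AC → DE: restricted closure across fragments reaches DE.
D → B lies within Schema1.
E → AC lies within Schema2.
ABC → E lies within Schema2.
Every dependency is enforceable on the fragments, so the decomposition is dependency-preserving.

none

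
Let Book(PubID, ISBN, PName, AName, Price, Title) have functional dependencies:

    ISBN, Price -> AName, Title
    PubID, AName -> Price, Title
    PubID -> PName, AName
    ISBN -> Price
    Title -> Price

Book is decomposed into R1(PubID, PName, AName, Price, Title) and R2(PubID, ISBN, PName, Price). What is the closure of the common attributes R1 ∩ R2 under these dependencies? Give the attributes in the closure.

PubID, PName, AName, Price, Title

R1 ∩ R2 = {PubID, PName, Price}.
PubID → PName, AName applies, adding AName
PubID, AName → Price, Title applies, adding Title
Closure: {PubID, PName, AName, Price, Title}.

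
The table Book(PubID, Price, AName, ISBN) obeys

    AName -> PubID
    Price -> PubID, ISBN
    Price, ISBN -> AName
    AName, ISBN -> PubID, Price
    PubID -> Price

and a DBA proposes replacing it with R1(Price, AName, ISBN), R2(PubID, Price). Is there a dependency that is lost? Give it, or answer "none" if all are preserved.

none

AName → PubID: restricted closure across fragments reaches PubID.
Price → PubID, ISBN: restricted closure across fragments reaches PubID, ISBN.
Price, ISBN → AName lies within R1.
AName, ISBN → PubID, Price: restricted closure across fragments reaches PubID, Price.
PubID → Price lies within R2.
Every dependency is enforceable on the fragments, so the decomposition is dependency-preserving.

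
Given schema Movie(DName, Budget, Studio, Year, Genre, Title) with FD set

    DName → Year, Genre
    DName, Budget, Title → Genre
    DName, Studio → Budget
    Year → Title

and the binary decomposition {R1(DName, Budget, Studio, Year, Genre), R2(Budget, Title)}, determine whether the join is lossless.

No

Common attributes: R1 ∩ R2 = {Budget}.
No dependency enlarges {Budget}, so (Budget)⁺ = {Budget}.
The closure contains neither all of R1 = {DName, Budget, Studio, Year, Genre} nor all of R2 = {Budget, Title}, so the common attributes are not a superkey of either fragment. The join is lossy.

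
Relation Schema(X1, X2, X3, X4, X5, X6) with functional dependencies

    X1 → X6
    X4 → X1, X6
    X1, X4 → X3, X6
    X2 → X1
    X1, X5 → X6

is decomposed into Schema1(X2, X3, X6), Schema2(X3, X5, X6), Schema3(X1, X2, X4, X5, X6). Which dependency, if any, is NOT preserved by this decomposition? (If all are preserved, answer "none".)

X1, X4 → X3, X6

Check X1, X4 → X3, X6: no single fragment contains all of {X1, X3, X4, X6}, and the restricted closure of {X1, X4} across the fragments never reaches {X3, X6}.
X1 → X6 is preserved.
X4 → X1, X6 is preserved.
X2 → X1 is preserved.
X1, X5 → X6 is preserved.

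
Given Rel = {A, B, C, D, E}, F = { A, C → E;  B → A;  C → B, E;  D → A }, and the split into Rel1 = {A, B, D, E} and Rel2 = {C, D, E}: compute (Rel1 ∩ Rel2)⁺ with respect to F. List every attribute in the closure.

A, D, E

Rel1 ∩ Rel2 = {D, E}.
D → A applies, adding A
Closure: {A, D, E}.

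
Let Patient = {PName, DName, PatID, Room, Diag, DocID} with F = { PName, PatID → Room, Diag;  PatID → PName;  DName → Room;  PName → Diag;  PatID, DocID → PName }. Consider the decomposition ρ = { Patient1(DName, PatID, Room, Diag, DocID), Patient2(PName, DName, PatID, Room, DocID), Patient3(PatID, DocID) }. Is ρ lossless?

Chase test. Columns are PName, DName, PatID, Room, Diag, DocID; row i has aⱼ where attribute j ∈ Patienti, else bᵢⱼ.
Initial tableau (one row per fragment):
  row 1: b11 a2 a3 a4 a5 a6
  row 2: a1 a2 a3 a4 b25 a6
  row 3: b31 b32 a3 b34 b35 a6
Rows 1 and 2 agree on PatID; apply PatID→PName and equate their PName entries.
Rows 1 and 3 agree on PatID; apply PatID→PName and equate their PName entries.
Rows 1 and 2 agree on PName; apply PName→Diag and equate their Diag entries.
Rows 1 and 3 agree on PName; apply PName→Diag and equate their Diag entries.
Rows 1 and 3 agree on PName, PatID; apply PName, PatID→Room, Diag and equate their Room, Diag entries.
Row 1 is now all distinguished symbols — the join is lossless.

Yes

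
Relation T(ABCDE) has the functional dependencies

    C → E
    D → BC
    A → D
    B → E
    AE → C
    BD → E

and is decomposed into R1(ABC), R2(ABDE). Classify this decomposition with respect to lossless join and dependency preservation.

Lossless test: (AB)⁺ = {ABCDE}, which contains all of one fragment — lossless.
Dependency preservation: the restricted closure of {C} across the fragments never reaches {E}, so C → E cannot be enforced without a join — not preserved.

lossless but not dependency-preserving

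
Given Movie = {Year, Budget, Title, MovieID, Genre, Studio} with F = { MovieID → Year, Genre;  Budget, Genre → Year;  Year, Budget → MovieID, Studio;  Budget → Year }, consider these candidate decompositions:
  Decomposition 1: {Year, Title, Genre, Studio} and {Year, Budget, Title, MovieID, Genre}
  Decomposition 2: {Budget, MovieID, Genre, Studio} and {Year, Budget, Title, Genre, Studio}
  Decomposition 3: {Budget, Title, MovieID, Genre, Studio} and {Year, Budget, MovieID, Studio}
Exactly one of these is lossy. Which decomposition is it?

Decomposition 1: common = {Year, Title, Genre}, closure = {Year, Title, Genre} → lossy.
Decomposition 2: common = {Budget, Genre, Studio}, closure = {Year, Budget, MovieID, Genre, Studio} → lossless.
Decomposition 3: common = {Budget, MovieID, Studio}, closure = {Year, Budget, MovieID, Genre, Studio} → lossless.

Decomposition 1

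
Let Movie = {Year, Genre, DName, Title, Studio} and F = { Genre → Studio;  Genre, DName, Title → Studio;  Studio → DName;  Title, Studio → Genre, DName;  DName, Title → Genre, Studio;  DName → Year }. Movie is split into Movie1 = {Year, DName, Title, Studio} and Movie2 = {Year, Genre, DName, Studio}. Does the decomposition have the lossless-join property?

Common attributes: Movie1 ∩ Movie2 = {Year, DName, Studio}.
No dependency enlarges {Year, DName, Studio}, so (Year, DName, Studio)⁺ = {Year, DName, Studio}.
The closure contains neither all of Movie1 = {Year, DName, Title, Studio} nor all of Movie2 = {Year, Genre, DName, Studio}, so the common attributes are not a superkey of either fragment. The join is lossy.

No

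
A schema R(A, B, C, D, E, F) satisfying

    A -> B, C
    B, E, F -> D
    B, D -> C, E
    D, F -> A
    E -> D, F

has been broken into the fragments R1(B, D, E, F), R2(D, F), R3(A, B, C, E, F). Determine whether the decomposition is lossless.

Yes

Chase test. Columns are A, B, C, D, E, F; row i has aⱼ where attribute j ∈ Ri, else bᵢⱼ.
Initial tableau (one row per fragment):
  row 1: b11 a2 b13 a4 a5 a6
  row 2: b21 b22 b23 a4 b25 a6
  row 3: a1 a2 a3 b34 a5 a6
Rows 1 and 3 agree on B, E, F; apply B, E, F→D and equate their D entries.
Rows 1 and 3 agree on B, D; apply B, D→C, E and equate their C, E entries.
Rows 1 and 2 agree on D, F; apply D, F→A and equate their A entries.
Rows 1 and 3 agree on D, F; apply D, F→A and equate their A entries.
Rows 1 and 2 agree on A; apply A→B, C and equate their B, C entries.
Rows 1 and 2 agree on B, D; apply B, D→C, E and equate their C, E entries.
Row 1 is now all distinguished symbols — the join is lossless.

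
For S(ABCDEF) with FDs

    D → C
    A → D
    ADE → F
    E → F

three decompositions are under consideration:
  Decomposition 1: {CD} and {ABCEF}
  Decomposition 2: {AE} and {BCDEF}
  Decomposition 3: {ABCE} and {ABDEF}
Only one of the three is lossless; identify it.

Decomposition 1: common = {C}, closure = {C} → lossy.
Decomposition 2: common = {E}, closure = {EF} → lossy.
Decomposition 3: common = {ABE}, closure = {ABCDEF} → lossless.

Decomposition 3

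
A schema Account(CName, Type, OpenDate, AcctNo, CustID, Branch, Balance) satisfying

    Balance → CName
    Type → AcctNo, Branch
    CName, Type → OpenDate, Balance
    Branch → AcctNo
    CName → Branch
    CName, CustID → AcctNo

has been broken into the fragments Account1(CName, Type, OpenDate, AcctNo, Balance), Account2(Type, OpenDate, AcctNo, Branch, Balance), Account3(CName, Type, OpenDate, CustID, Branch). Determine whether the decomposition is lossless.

Yes

Chase test. Columns are CName, Type, OpenDate, AcctNo, CustID, Branch, Balance; row i has aⱼ where attribute j ∈ Accounti, else bᵢⱼ.
Initial tableau (one row per fragment):
  row 1: a1 a2 a3 a4 b15 b16 a7
  row 2: b21 a2 a3 a4 b25 a6 a7
  row 3: a1 a2 a3 b34 a5 a6 b37
Rows 1 and 2 agree on Balance; apply Balance→CName and equate their CName entries.
Rows 1 and 2 agree on Type; apply Type→AcctNo, Branch and equate their AcctNo, Branch entries.
Rows 1 and 3 agree on Type; apply Type→AcctNo, Branch and equate their AcctNo, Branch entries.
Rows 1 and 3 agree on CName, Type; apply CName, Type→OpenDate, Balance and equate their OpenDate, Balance entries.
Row 3 is now all distinguished symbols — the join is lossless.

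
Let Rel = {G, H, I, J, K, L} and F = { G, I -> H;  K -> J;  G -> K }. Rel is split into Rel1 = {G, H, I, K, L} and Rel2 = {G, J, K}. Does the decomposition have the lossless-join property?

Common attributes: Rel1 ∩ Rel2 = {G, K}.
Closure of {G, K}: K → J applies, adding J. So (G, K)⁺ = {G, J, K}.
This closure contains every attribute of Rel2, so Rel1 ∩ Rel2 → Rel2. The join is lossless.

Yes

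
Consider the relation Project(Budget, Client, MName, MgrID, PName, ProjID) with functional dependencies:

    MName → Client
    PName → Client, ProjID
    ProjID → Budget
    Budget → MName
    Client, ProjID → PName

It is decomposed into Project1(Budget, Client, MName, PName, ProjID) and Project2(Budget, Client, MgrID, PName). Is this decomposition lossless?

Yes

Common attributes: Project1 ∩ Project2 = {Budget, Client, PName}.
Closure of {Budget, Client, PName}: PName → Client, ProjID applies, adding ProjID; Budget → MName applies, adding MName. So (Budget, Client, PName)⁺ = {Budget, Client, MName, PName, ProjID}.
This closure contains every attribute of Project1, so Project1 ∩ Project2 → Project1. The join is lossless.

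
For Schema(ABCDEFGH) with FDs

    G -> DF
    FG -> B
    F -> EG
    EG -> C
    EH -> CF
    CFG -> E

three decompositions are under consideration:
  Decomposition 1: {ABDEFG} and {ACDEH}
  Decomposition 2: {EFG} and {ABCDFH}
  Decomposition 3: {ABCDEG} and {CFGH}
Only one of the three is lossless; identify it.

Decomposition 1: common = {ADE}, closure = {ADE} → lossy.
Decomposition 2: common = {F}, closure = {BCDEFG} → lossless.
Decomposition 3: common = {CG}, closure = {BCDEFG} → lossy.

Decomposition 2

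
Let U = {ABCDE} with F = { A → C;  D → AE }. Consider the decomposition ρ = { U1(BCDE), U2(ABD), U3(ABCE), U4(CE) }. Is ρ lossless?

Chase test. Columns are ABCDE; row i has aⱼ where attribute j ∈ Ui, else bᵢⱼ.
Initial tableau (one row per fragment):
  row 1: b11 a2 a3 a4 a5
  row 2: a1 a2 b23 a4 b25
  row 3: a1 a2 a3 b34 a5
  row 4: b41 b42 a3 b44 a5
Rows 2 and 3 agree on A; apply A→C and equate their C entries.
Rows 1 and 2 agree on D; apply D→AE and equate their AE entries.
Row 1 is now all distinguished symbols — the join is lossless.

Yes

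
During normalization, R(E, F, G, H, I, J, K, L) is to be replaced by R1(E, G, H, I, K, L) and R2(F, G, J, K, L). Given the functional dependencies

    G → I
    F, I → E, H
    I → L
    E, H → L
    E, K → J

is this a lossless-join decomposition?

No

Common attributes: R1 ∩ R2 = {G, K, L}.
Closure of {G, K, L}: G → I applies, adding I. So (G, K, L)⁺ = {G, I, K, L}.
The closure contains neither all of R1 = {E, G, H, I, K, L} nor all of R2 = {F, G, J, K, L}, so the common attributes are not a superkey of either fragment. The join is lossy.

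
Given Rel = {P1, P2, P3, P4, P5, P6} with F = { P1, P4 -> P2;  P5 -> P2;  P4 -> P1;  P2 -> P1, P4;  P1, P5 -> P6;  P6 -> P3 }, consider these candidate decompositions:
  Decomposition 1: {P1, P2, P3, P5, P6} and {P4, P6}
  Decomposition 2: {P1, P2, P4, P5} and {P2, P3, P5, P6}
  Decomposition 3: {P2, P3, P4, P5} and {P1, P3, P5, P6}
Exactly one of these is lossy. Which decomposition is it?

Decomposition 1: common = {P6}, closure = {P3, P6} → lossy.
Decomposition 2: common = {P2, P5}, closure = {P1, P2, P3, P4, P5, P6} → lossless.
Decomposition 3: common = {P3, P5}, closure = {P1, P2, P3, P4, P5, P6} → lossless.

Decomposition 1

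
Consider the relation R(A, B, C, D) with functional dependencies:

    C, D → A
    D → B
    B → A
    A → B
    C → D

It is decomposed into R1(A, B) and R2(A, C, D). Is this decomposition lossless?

Common attributes: R1 ∩ R2 = {A}.
Closure of {A}: A → B applies, adding B. So (A)⁺ = {A, B}.
This closure contains every attribute of R1, so R1 ∩ R2 → R1. The join is lossless.

Yes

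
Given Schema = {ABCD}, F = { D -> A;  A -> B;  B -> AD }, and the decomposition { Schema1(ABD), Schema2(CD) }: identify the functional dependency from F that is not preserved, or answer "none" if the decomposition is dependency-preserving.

D → A lies within Schema1.
A → B lies within Schema1.
B → AD lies within Schema1.
Every dependency is enforceable on the fragments, so the decomposition is dependency-preserving.

none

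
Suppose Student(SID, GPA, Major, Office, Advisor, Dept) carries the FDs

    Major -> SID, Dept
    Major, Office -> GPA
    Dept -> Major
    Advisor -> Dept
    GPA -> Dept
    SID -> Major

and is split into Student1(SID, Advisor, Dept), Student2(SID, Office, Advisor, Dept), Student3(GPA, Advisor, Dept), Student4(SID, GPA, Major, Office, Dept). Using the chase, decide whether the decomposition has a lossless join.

Chase test. Columns are SID, GPA, Major, Office, Advisor, Dept; row i has aⱼ where attribute j ∈ Studenti, else bᵢⱼ.
Initial tableau (one row per fragment):
  row 1: a1 b12 b13 b14 a5 a6
  row 2: a1 b22 b23 a4 a5 a6
  row 3: b31 a2 b33 b34 a5 a6
  row 4: a1 a2 a3 a4 b45 a6
Rows 1 and 2 agree on Dept; apply Dept→Major and equate their Major entries.
Rows 1 and 3 agree on Dept; apply Dept→Major and equate their Major entries.
Rows 1 and 4 agree on Dept; apply Dept→Major and equate their Major entries.
Rows 1 and 3 agree on Major; apply Major→SID, Dept and equate their SID, Dept entries.
Rows 2 and 4 agree on Major, Office; apply Major, Office→GPA and equate their GPA entries.
Row 2 is now all distinguished symbols — the join is lossless.

Yes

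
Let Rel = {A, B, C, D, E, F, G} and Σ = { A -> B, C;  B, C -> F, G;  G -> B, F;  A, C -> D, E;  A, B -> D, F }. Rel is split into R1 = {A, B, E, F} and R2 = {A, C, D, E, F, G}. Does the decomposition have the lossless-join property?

Yes

Common attributes: R1 ∩ R2 = {A, E, F}.
Closure of {A, E, F}: A → B, C applies, adding B, C; B, C → F, G applies, adding G; A, C → D, E applies, adding D. So (A, E, F)⁺ = {A, B, C, D, E, F, G}.
This closure contains every attribute of R1, so R1 ∩ R2 → R1. The join is lossless.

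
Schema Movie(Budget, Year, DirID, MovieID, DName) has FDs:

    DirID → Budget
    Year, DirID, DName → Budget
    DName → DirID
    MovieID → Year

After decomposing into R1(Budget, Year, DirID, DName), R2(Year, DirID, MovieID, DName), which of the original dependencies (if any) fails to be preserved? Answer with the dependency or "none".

none

DirID → Budget lies within R1.
Year, DirID, DName → Budget lies within R1.
DName → DirID lies within R1.
MovieID → Year lies within R2.
Every dependency is enforceable on the fragments, so the decomposition is dependency-preserving.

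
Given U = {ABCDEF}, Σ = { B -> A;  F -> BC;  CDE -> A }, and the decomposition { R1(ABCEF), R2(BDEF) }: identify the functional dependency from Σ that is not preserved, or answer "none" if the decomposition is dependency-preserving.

CDE -> A

Check CDE → A: no single fragment contains all of {ACDE}, and the restricted closure of {CDE} across the fragments never reaches {A}.
B → A is preserved.
F → BC is preserved.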